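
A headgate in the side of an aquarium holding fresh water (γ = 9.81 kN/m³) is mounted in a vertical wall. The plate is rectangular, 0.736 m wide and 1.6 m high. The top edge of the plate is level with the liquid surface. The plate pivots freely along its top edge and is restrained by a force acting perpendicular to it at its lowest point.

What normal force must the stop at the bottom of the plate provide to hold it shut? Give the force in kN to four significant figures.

γ = 9.81 kN/m³.
The centroid lies 1.6/2 = 0.8 m below the top edge, so the centroid depth is h_c = 0.8 m.
A = 0.736 × 1.6 = 1.1776 m².
Resultant F = γ·h_c·A = 9.81 × 0.8 × 1.1776 = 9.2418 kN.
I_c = b·h³/12 = 0.736 × 1.6³/12 = 0.251221 m⁴.
Centre of pressure: y_p = y_c + I_c/(y_c·A) = 0.8 + 0.251221/(0.8 × 1.1776) = 0.8 + 0.266666 = 1.06667 m along the plane.
The resultant acts 0.8 + 0.266666 = 1.06667 m (along the plate) below the hinge at the top edge, so the moment about the hinge is M = F × 1.06667 = 9.2418 × 1.06667 = 9.85795 kN·m.
A normal force at the bottom, 1.6 m from the hinge, must supply this moment: P = 9.85795/1.6 = 6.16122 kN.

P ≈ 6.161 kN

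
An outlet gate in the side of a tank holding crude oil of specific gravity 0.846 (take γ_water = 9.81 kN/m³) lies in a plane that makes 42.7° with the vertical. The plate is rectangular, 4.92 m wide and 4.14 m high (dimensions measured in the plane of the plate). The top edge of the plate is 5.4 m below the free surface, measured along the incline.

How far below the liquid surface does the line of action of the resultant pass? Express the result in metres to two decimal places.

h_p = 5.63 m

γ = 0.846 × 9.81 = 8.29926 kN/m³.
The plate makes 42.7° with the vertical, i.e. θ = 90° − 42.7° = 47.3° to the horizontal. Measuring y along the incline from the free-surface line, vertical depth h = y·sinθ with sinθ = 0.734915.
The centroid lies 4.14/2 = 2.07 m below the top edge, so y_c = 5.4 + 2.07 = 7.47 m and h_c = 7.47 × 0.734915 = 5.48982 m.
A = 4.92 × 4.14 = 20.3688 m².
Resultant F = γ·h_c·A = 8.29926 × 5.48982 × 20.3688 = 928.032 kN.
I_c = b·h³/12 = 4.92 × 4.14³/12 = 29.0928 m⁴.
Centre of pressure: y_p = y_c + I_c/(y_c·A) = 7.47 + 29.0928/(7.47 × 20.3688) = 7.47 + 0.191205 = 7.6612 m along the plane.
Vertically, h_p = y_p·sinθ = 7.6612 × 0.734915 = 5.63033 m.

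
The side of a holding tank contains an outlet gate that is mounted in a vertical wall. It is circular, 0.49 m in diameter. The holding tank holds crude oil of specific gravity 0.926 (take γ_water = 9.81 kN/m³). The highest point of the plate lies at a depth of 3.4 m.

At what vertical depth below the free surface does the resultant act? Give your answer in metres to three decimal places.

h_p = 3.649 m

γ = 0.926 × 9.81 = 9.08406 kN/m³.
The centroid is at the centre, 0.245 m below the top of the plate, so the centroid depth is h_c = 3.4 + 0.245 = 3.645 m.
A = π(0.245)² = 0.188574 m².
Resultant F = γ·h_c·A = 9.08406 × 3.645 × 0.188574 = 6.24395 kN.
I_c = πr⁴/4 = π × 0.245⁴/4 = 0.00282979 m⁴.
Centre of pressure: y_p = y_c + I_c/(y_c·A) = 3.645 + 0.00282979/(3.645 × 0.188574) = 3.645 + 0.00411694 = 3.64912 m along the plane.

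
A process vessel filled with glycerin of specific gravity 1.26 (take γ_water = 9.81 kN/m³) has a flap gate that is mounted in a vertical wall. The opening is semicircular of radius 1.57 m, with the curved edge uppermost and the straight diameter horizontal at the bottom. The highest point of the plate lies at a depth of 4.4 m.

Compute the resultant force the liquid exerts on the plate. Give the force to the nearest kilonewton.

F ≈ 254 kN

γ = 1.26 × 9.81 = 12.3606 kN/m³.
The centroid lies 4r/(3π) = 0.666329 m above the diameter, so r − 4r/(3π) = 1.57 − 0.666329 = 0.903671 m below the topmost point, so the centroid depth is h_c = 4.4 + 0.903671 = 5.30367 m.
A = πr²/2 = π × 1.57²/2 = 3.87186 m².
Resultant F = γ·h_c·A = 12.3606 × 5.30367 × 3.87186 = 253.826 kN.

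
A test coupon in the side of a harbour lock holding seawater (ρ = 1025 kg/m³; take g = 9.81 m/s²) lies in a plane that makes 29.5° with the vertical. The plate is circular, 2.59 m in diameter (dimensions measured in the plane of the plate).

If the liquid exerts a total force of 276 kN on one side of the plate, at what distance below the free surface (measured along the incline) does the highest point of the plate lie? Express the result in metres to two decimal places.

y_top ≈ 4.69 m

γ = ρg = 1025 × 9.81 / 1000 = 10.05525 kN/m³.
A = π(1.295)² = 5.26853 m².
From F = γ·h_c·A, the centroid depth is h_c = 276/(10.05525 × 5.26853) = 5.20987 m.
The plate makes 29.5° with the vertical, i.e. θ = 90° − 29.5° = 60.5° to the horizontal. Measuring y along the incline from the free-surface line, vertical depth h = y·sinθ with sinθ = 0.870356.
Along the incline, y_c = h_c/sinθ = 5.20987/0.870356 = 5.98591 m.
The centroid is at the centre, 1.295 m below the top of the plate, so the highest point sits at y_top = 5.98591 − 1.295 = 4.69091 m along the incline.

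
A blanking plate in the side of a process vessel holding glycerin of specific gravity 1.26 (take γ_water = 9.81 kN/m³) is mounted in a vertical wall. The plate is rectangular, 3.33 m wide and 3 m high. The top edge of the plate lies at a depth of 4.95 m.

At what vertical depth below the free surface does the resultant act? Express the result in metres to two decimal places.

γ = 1.26 × 9.81 = 12.3606 kN/m³.
The centroid lies 3/2 = 1.5 m below the top edge, so the centroid depth is h_c = 4.95 + 1.5 = 6.45 m.
A = 3.33 × 3 = 9.99 m².
Resultant F = γ·h_c·A = 12.3606 × 6.45 × 9.99 = 796.461 kN.
I_c = b·h³/12 = 3.33 × 3³/12 = 7.4925 m⁴.
Centre of pressure: y_p = y_c + I_c/(y_c·A) = 6.45 + 7.4925/(6.45 × 9.99) = 6.45 + 0.116279 = 6.56628 m along the plane.

h_p = 6.57 m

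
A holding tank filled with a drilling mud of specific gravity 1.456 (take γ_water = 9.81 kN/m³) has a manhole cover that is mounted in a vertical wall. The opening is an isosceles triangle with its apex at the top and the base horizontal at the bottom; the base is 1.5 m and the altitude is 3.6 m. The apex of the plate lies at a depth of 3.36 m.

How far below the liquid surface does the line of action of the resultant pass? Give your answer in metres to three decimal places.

h_p = 5.885 m

γ = 1.456 × 9.81 = 14.28336 kN/m³.
With the apex up, the centroid sits 2h/3 = 2 × 3.6/3 = 2.4 m below the apex, so the centroid depth is h_c = 3.36 + 2.4 = 5.76 m.
A = ½ × 1.5 × 3.6 = 2.7 m².
Resultant F = γ·h_c·A = 14.28336 × 5.76 × 2.7 = 222.135 kN.
I_c = b·h³/36 = 1.5 × 3.6³/36 = 1.944 m⁴.
Centre of pressure: y_p = y_c + I_c/(y_c·A) = 5.76 + 1.944/(5.76 × 2.7) = 5.76 + 0.125 = 5.885 m along the plane.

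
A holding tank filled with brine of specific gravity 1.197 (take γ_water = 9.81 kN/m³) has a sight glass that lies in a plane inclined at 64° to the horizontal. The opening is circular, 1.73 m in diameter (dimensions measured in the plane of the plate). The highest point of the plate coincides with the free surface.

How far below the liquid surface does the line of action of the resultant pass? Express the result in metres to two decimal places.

γ = 1.197 × 9.81 = 11.74257 kN/m³.
Let θ = 64° be the plate's angle to the horizontal; measure y along the incline from where the plane meets the free surface. Vertical depth h = y·sinθ with sinθ = 0.898794.
The centroid is at the centre, 0.865 m below the top of the plate, so y_c = 0.865 m and h_c = 0.865 × 0.898794 = 0.777457 m.
A = π(0.865)² = 2.35062 m².
Resultant F = γ·h_c·A = 11.74257 × 0.777457 × 2.35062 = 21.4596 kN.
I_c = πr⁴/4 = π × 0.865⁴/4 = 0.439698 m⁴.
Centre of pressure: y_p = y_c + I_c/(y_c·A) = 0.865 + 0.439698/(0.865 × 2.35062) = 0.865 + 0.21625 = 1.08125 m along the plane.
Vertically, h_p = y_p·sinθ = 1.08125 × 0.898794 = 0.971821 m.

h_p = 0.97 m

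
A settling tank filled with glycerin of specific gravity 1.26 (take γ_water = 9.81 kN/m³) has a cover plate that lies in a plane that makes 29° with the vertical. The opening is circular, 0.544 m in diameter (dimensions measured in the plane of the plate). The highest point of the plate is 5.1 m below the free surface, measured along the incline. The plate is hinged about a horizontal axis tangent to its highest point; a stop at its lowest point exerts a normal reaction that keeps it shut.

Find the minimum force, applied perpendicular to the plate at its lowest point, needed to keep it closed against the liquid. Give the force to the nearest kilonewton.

γ = 1.26 × 9.81 = 12.3606 kN/m³.
The plate makes 29° with the vertical, i.e. θ = 90° − 29° = 61° to the horizontal. Measuring y along the incline from the free-surface line, vertical depth h = y·sinθ with sinθ = 0.874620.
The centroid is at the centre, 0.272 m below the top of the plate, so y_c = 5.1 + 0.272 = 5.372 m and h_c = 5.372 × 0.874620 = 4.69846 m.
A = π(0.272)² = 0.232428 m².
Resultant F = γ·h_c·A = 12.3606 × 4.69846 × 0.232428 = 13.4984 kN.
I_c = πr⁴/4 = π × 0.272⁴/4 = 0.00429898 m⁴.
Centre of pressure: y_p = y_c + I_c/(y_c·A) = 5.372 + 0.00429898/(5.372 × 0.232428) = 5.372 + 0.00344303 = 5.37544 m along the plane.
The resultant acts 0.272 + 0.00344303 = 0.275443 m (along the plate) below the hinge at the top edge, so the moment about the hinge is M = F × 0.275443 = 13.4984 × 0.275443 = 3.71804 kN·m.
A normal force at the bottom, 0.544 m from the hinge, must supply this moment: P = 3.71804/0.544 = 6.83463 kN.

P ≈ 7 kN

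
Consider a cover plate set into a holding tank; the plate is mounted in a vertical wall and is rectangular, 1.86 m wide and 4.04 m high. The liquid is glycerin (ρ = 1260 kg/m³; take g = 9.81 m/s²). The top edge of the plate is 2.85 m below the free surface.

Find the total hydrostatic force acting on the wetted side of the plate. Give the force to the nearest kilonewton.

F ≈ 452 kN

γ = ρg = 1260 × 9.81 / 1000 = 12.3606 kN/m³.
The centroid lies 4.04/2 = 2.02 m below the top edge, so the centroid depth is h_c = 2.85 + 2.02 = 4.87 m.
A = 1.86 × 4.04 = 7.5144 m².
Resultant F = γ·h_c·A = 12.3606 × 4.87 × 7.5144 = 452.338 kN.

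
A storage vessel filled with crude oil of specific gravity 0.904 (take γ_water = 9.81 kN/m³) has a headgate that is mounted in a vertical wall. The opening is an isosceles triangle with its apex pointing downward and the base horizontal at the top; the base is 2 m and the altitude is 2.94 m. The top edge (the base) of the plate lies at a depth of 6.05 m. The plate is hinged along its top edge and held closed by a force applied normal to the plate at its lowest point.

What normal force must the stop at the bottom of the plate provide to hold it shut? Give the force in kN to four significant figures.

P ≈ 65.36 kN

γ = 0.904 × 9.81 = 8.86824 kN/m³.
With the apex down, the centroid sits h/3 = 2.94/3 = 0.98 m below the base (the top edge), so the centroid depth is h_c = 6.05 + 0.98 = 7.03 m.
A = ½ × 2 × 2.94 = 2.94 m².
Resultant F = γ·h_c·A = 8.86824 × 7.03 × 2.94 = 183.291 kN.
I_c = b·h³/36 = 2 × 2.94³/36 = 1.41179 m⁴.
Centre of pressure: y_p = y_c + I_c/(y_c·A) = 7.03 + 1.41179/(7.03 × 2.94) = 7.03 + 0.0683074 = 7.09831 m along the plane.
The resultant acts 0.98 + 0.0683074 = 1.04831 m (along the plate) below the hinge at the top edge, so the moment about the hinge is M = F × 1.04831 = 183.291 × 1.04831 = 192.146 kN·m.
A normal force at the bottom, 2.94 m from the hinge, must supply this moment: P = 192.146/2.94 = 65.3558 kN.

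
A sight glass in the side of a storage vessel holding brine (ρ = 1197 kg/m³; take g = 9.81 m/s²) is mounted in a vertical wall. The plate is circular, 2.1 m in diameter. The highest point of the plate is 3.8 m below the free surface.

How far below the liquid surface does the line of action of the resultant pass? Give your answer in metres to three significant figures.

h_p = 4.91 m

γ = ρg = 1197 × 9.81 / 1000 = 11.74257 kN/m³.
The centroid is at the centre, 1.05 m below the top of the plate, so the centroid depth is h_c = 3.8 + 1.05 = 4.85 m.
A = π(1.05)² = 3.46361 m².
Resultant F = γ·h_c·A = 11.74257 × 4.85 × 3.46361 = 197.258 kN.
I_c = πr⁴/4 = π × 1.05⁴/4 = 0.954656 m⁴.
Centre of pressure: y_p = y_c + I_c/(y_c·A) = 4.85 + 0.954656/(4.85 × 3.46361) = 4.85 + 0.0568298 = 4.90683 m along the plane.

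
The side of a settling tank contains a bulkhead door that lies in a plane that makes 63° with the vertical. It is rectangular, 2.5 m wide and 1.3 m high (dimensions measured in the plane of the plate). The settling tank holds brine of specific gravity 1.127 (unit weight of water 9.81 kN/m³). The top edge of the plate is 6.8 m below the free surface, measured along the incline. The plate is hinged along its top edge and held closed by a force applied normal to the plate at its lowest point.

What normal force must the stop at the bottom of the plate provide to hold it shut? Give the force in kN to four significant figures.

P ≈ 62.53 kN

γ = 1.127 × 9.81 = 11.05587 kN/m³.
The plate makes 63° with the vertical, i.e. θ = 90° − 63° = 27° to the horizontal. Measuring y along the incline from the free-surface line, vertical depth h = y·sinθ with sinθ = 0.453990.
The centroid lies 1.3/2 = 0.65 m below the top edge, so y_c = 6.8 + 0.65 = 7.45 m and h_c = 7.45 × 0.453990 = 3.38223 m.
A = 2.5 × 1.3 = 3.25 m².
Resultant F = γ·h_c·A = 11.05587 × 3.38223 × 3.25 = 121.529 kN.
I_c = b·h³/12 = 2.5 × 1.3³/12 = 0.457708 m⁴.
Centre of pressure: y_p = y_c + I_c/(y_c·A) = 7.45 + 0.457708/(7.45 × 3.25) = 7.45 + 0.0189038 = 7.4689 m along the plane.
The resultant acts 0.65 + 0.0189038 = 0.668904 m (along the plate) below the hinge at the top edge, so the moment about the hinge is M = F × 0.668904 = 121.529 × 0.668904 = 81.2912 kN·m.
A normal force at the bottom, 1.3 m from the hinge, must supply this moment: P = 81.2912/1.3 = 62.5317 kN.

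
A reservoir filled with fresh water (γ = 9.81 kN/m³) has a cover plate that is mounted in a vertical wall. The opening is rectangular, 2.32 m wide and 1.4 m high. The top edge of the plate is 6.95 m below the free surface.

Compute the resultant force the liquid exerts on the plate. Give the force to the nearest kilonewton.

F ≈ 244 kN

γ = 9.81 kN/m³.
The centroid lies 1.4/2 = 0.7 m below the top edge, so the centroid depth is h_c = 6.95 + 0.7 = 7.65 m.
A = 2.32 × 1.4 = 3.248 m².
Resultant F = γ·h_c·A = 9.81 × 7.65 × 3.248 = 243.751 kN.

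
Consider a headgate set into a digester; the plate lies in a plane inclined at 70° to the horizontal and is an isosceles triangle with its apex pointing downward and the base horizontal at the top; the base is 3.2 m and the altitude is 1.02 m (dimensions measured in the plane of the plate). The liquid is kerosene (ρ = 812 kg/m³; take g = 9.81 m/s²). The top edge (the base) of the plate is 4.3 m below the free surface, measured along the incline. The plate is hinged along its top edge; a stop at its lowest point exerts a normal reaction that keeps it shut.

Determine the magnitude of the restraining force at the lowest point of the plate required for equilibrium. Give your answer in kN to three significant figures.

P ≈ 19.6 kN

γ = ρg = 812 × 9.81 / 1000 = 7.96572 kN/m³.
Let θ = 70° be the plate's angle to the horizontal; measure y along the incline from where the plane meets the free surface. Vertical depth h = y·sinθ with sinθ = 0.939693.
With the apex down, the centroid sits h/3 = 1.02/3 = 0.34 m below the base (the top edge), so y_c = 4.3 + 0.34 = 4.64 m and h_c = 4.64 × 0.939693 = 4.36018 m.
A = ½ × 3.2 × 1.02 = 1.632 m².
Resultant F = γ·h_c·A = 7.96572 × 4.36018 × 1.632 = 56.6826 kN.
I_c = b·h³/36 = 3.2 × 1.02³/36 = 0.0943296 m⁴.
Centre of pressure: y_p = y_c + I_c/(y_c·A) = 4.64 + 0.0943296/(4.64 × 1.632) = 4.64 + 0.0124569 = 4.65246 m along the plane.
The resultant acts 0.34 + 0.0124569 = 0.352457 m (along the plate) below the hinge at the top edge, so the moment about the hinge is M = F × 0.352457 = 56.6826 × 0.352457 = 19.9782 kN·m.
A normal force at the bottom, 1.02 m from the hinge, must supply this moment: P = 19.9782/1.02 = 19.5865 kN.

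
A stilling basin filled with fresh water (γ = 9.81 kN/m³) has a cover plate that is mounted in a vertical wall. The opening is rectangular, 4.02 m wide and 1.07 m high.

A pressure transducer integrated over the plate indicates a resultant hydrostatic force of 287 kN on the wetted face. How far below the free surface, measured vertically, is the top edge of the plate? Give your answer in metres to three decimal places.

d_top ≈ 6.266 m

γ = 9.81 kN/m³.
A = 4.02 × 1.07 = 4.3014 m².
From F = γ·h_c·A, the centroid depth is h_c = 287/(9.81 × 4.3014) = 6.80147 m.
The centroid lies 1.07/2 = 0.535 m below the top edge, so the top edge sits at h_top = 6.80147 − 0.535 = 6.26647 m below the surface.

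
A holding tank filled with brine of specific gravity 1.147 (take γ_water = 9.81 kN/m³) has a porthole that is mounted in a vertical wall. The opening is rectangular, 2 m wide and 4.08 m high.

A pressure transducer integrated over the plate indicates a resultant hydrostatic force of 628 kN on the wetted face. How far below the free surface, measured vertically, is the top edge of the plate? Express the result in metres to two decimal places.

d_top ≈ 4.80 m

γ = 1.147 × 9.81 = 11.25207 kN/m³.
A = 2 × 4.08 = 8.16 m².
From F = γ·h_c·A, the centroid depth is h_c = 628/(11.25207 × 8.16) = 6.8397 m.
The centroid lies 4.08/2 = 2.04 m below the top edge, so the top edge sits at h_top = 6.8397 − 2.04 = 4.7997 m below the surface.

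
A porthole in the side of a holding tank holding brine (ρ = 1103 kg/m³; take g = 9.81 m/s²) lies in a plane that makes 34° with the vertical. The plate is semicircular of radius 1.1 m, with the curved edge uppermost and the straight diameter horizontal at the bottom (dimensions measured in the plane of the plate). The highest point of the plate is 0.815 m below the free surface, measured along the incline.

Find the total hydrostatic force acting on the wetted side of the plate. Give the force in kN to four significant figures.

γ = ρg = 1103 × 9.81 / 1000 = 10.82043 kN/m³.
The plate makes 34° with the vertical, i.e. θ = 90° − 34° = 56° to the horizontal. Measuring y along the incline from the free-surface line, vertical depth h = y·sinθ with sinθ = 0.829038.
The centroid lies 4r/(3π) = 0.466854 m above the diameter, so r − 4r/(3π) = 1.1 − 0.466854 = 0.633146 m below the topmost point, so y_c = 0.815 + 0.633146 = 1.44815 m and h_c = 1.44815 × 0.829038 = 1.20057 m.
A = πr²/2 = π × 1.1²/2 = 1.90066 m².
Resultant F = γ·h_c·A = 10.82043 × 1.20057 × 1.90066 = 24.6909 kN.

F ≈ 24.69 kN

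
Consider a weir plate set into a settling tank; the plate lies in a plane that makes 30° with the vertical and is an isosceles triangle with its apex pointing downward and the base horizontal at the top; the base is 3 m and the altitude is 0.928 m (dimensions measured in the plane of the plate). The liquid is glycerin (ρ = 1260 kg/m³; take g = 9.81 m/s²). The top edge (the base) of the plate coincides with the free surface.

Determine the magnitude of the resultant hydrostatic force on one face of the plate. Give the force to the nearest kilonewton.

F ≈ 5 kN

γ = ρg = 1260 × 9.81 / 1000 = 12.3606 kN/m³.
The plate makes 30° with the vertical, i.e. θ = 90° − 30° = 60° to the horizontal. Measuring y along the incline from the free-surface line, vertical depth h = y·sinθ with sinθ = 0.866025.
With the apex down, the centroid sits h/3 = 0.928/3 = 0.309333 m below the base (the top edge), so y_c = 0.309333 m and h_c = 0.309333 × 0.866025 = 0.26789 m.
A = ½ × 3 × 0.928 = 1.392 m².
Resultant F = γ·h_c·A = 12.3606 × 0.26789 × 1.392 = 4.6093 kN.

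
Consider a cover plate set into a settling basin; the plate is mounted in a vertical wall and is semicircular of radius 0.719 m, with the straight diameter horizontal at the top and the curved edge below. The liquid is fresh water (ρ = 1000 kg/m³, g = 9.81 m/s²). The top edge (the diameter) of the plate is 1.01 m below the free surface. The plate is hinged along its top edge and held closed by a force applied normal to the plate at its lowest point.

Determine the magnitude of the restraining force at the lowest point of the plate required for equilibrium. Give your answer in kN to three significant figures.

γ = ρg = 1000 × 9.81 = 9810 N/m³ = 9.81 kN/m³.
The centroid of a semicircle lies 4r/(3π) = 0.305153 m from the diameter, here below the top edge, so the centroid depth is h_c = 1.01 + 0.305153 = 1.31515 m.
A = πr²/2 = π × 0.719²/2 = 0.81204 m².
Resultant F = γ·h_c·A = 9.81 × 1.31515 × 0.81204 = 10.4766 kN.
I_c = (π/8 − 8/(9π))·r⁴ = 0.109757 × 0.719⁴ = 0.0293324 m⁴.
Centre of pressure: y_p = y_c + I_c/(y_c·A) = 1.31515 + 0.0293324/(1.31515 × 0.81204) = 1.31515 + 0.027466 = 1.34262 m along the plane.
The resultant acts 0.305153 + 0.027466 = 0.332619 m (along the plate) below the hinge at the top edge, so the moment about the hinge is M = F × 0.332619 = 10.4766 × 0.332619 = 3.48472 kN·m.
A normal force at the bottom, 0.719 m from the hinge, must supply this moment: P = 3.48472/0.719 = 4.84662 kN.

P ≈ 4.85 kN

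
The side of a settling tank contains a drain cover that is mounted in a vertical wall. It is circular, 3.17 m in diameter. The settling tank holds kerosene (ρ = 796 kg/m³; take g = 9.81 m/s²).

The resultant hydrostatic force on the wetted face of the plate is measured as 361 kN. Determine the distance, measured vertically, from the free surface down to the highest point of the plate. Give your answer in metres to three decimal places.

d_top ≈ 4.273 m

γ = ρg = 796 × 9.81 / 1000 = 7.80876 kN/m³.
A = π(1.585)² = 7.89239 m².
From F = γ·h_c·A, the centroid depth is h_c = 361/(7.80876 × 7.89239) = 5.85756 m.
The centroid is at the centre, 1.585 m below the top of the plate, so the highest point sits at h_top = 5.85756 − 1.585 = 4.27256 m below the surface.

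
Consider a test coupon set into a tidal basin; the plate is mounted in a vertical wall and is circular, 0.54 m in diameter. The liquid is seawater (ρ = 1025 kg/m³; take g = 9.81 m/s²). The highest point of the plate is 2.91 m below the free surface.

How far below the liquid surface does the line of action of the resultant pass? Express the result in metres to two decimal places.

γ = ρg = 1025 × 9.81 / 1000 = 10.05525 kN/m³.
The centroid is at the centre, 0.27 m below the top of the plate, so the centroid depth is h_c = 2.91 + 0.27 = 3.18 m.
A = π(0.27)² = 0.229022 m².
Resultant F = γ·h_c·A = 10.05525 × 3.18 × 0.229022 = 7.32314 kN.
I_c = πr⁴/4 = π × 0.27⁴/4 = 0.00417393 m⁴.
Centre of pressure: y_p = y_c + I_c/(y_c·A) = 3.18 + 0.00417393/(3.18 × 0.229022) = 3.18 + 0.00573114 = 3.18573 m along the plane.

h_p = 3.19 m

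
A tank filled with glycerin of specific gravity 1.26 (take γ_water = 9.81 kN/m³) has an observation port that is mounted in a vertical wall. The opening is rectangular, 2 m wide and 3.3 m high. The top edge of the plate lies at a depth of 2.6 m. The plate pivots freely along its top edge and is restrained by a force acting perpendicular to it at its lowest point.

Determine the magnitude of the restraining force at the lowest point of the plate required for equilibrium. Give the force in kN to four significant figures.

P ≈ 195.8 kN

γ = 1.26 × 9.81 = 12.3606 kN/m³.
The centroid lies 3.3/2 = 1.65 m below the top edge, so the centroid depth is h_c = 2.6 + 1.65 = 4.25 m.
A = 2 × 3.3 = 6.6 m².
Resultant F = γ·h_c·A = 12.3606 × 4.25 × 6.6 = 346.715 kN.
I_c = b·h³/12 = 2 × 3.3³/12 = 5.9895 m⁴.
Centre of pressure: y_p = y_c + I_c/(y_c·A) = 4.25 + 5.9895/(4.25 × 6.6) = 4.25 + 0.213529 = 4.46353 m along the plane.
The resultant acts 1.65 + 0.213529 = 1.86353 m (along the plate) below the hinge at the top edge, so the moment about the hinge is M = F × 1.86353 = 346.715 × 1.86353 = 646.114 kN·m.
A normal force at the bottom, 3.3 m from the hinge, must supply this moment: P = 646.114/3.3 = 195.792 kN.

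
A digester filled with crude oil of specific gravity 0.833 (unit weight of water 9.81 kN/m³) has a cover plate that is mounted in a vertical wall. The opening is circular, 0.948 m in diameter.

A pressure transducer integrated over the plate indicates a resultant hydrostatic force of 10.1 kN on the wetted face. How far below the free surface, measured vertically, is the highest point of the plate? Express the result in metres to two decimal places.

d_top ≈ 1.28 m

γ = 0.833 × 9.81 = 8.17173 kN/m³.
A = π(0.474)² = 0.70584 m².
From F = γ·h_c·A, the centroid depth is h_c = 10.1/(8.17173 × 0.70584) = 1.75106 m.
The centroid is at the centre, 0.474 m below the top of the plate, so the highest point sits at h_top = 1.75106 − 0.474 = 1.27706 m below the surface.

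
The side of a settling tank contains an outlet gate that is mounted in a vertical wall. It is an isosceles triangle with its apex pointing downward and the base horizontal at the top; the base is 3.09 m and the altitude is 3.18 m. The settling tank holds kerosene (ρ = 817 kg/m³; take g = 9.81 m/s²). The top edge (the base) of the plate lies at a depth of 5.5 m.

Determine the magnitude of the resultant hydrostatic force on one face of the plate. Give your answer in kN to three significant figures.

F ≈ 258 kN

γ = ρg = 817 × 9.81 / 1000 = 8.01477 kN/m³.
With the apex down, the centroid sits h/3 = 3.18/3 = 1.06 m below the base (the top edge), so the centroid depth is h_c = 5.5 + 1.06 = 6.56 m.
A = ½ × 3.09 × 3.18 = 4.9131 m².
Resultant F = γ·h_c·A = 8.01477 × 6.56 × 4.9131 = 258.316 kN.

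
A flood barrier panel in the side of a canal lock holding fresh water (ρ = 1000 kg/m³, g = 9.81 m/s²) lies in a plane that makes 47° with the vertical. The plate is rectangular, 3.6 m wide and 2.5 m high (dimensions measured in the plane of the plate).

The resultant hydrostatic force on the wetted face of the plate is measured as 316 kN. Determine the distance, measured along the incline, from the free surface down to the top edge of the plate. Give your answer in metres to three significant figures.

γ = ρg = 1000 × 9.81 = 9810 N/m³ = 9.81 kN/m³.
A = 3.6 × 2.5 = 9 m².
From F = γ·h_c·A, the centroid depth is h_c = 316/(9.81 × 9) = 3.57911 m.
The plate makes 47° with the vertical, i.e. θ = 90° − 47° = 43° to the horizontal. Measuring y along the incline from the free-surface line, vertical depth h = y·sinθ with sinθ = 0.681998.
Along the incline, y_c = h_c/sinθ = 3.57911/0.681998 = 5.24798 m.
The centroid lies 2.5/2 = 1.25 m below the top edge, so the top edge sits at y_top = 5.24798 − 1.25 = 3.99798 m along the incline.

y_top ≈ 4.00 m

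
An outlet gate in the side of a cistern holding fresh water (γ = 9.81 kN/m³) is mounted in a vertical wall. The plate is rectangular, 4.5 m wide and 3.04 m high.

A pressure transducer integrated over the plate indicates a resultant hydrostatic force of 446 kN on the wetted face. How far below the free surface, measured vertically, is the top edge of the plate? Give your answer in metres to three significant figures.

d_top ≈ 1.80 m

γ = 9.81 kN/m³.
A = 4.5 × 3.04 = 13.68 m².
From F = γ·h_c·A, the centroid depth is h_c = 446/(9.81 × 13.68) = 3.32338 m.
The centroid lies 3.04/2 = 1.52 m below the top edge, so the top edge sits at h_top = 3.32338 − 1.52 = 1.80338 m below the surface.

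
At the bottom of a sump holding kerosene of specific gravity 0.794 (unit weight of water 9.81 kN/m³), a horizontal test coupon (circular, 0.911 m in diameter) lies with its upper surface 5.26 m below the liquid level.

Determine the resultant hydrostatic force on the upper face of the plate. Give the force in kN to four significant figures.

γ = 0.794 × 9.81 = 7.78914 kN/m³.
The plate is horizontal, so pressure is uniform at p = γ·h = 7.78914 × 5.26 = 40.9709 kN/m².
A = π(0.4555)² = 0.651818 m².
F = p·A = 40.9709 × 0.651818 = 26.7056 kN.

F ≈ 26.71 kN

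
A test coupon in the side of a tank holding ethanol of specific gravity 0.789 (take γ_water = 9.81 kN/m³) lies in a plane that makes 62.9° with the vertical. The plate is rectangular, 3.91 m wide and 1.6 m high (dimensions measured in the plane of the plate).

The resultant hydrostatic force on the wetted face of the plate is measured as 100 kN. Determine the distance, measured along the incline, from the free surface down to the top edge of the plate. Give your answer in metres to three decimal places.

y_top ≈ 3.733 m

γ = 0.789 × 9.81 = 7.74009 kN/m³.
A = 3.91 × 1.6 = 6.256 m².
From F = γ·h_c·A, the centroid depth is h_c = 100/(7.74009 × 6.256) = 2.06518 m.
The plate makes 62.9° with the vertical, i.e. θ = 90° − 62.9° = 27.1° to the horizontal. Measuring y along the incline from the free-surface line, vertical depth h = y·sinθ with sinθ = 0.455545.
Along the incline, y_c = h_c/sinθ = 2.06518/0.455545 = 4.53343 m.
The centroid lies 1.6/2 = 0.8 m below the top edge, so the top edge sits at y_top = 4.53343 − 0.8 = 3.73343 m along the incline.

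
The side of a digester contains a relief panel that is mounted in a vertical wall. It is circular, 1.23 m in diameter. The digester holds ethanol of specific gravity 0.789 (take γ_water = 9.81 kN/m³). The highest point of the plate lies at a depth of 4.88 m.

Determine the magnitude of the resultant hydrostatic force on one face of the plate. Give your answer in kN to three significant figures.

F ≈ 50.5 kN

γ = 0.789 × 9.81 = 7.74009 kN/m³.
The centroid is at the centre, 0.615 m below the top of the plate, so the centroid depth is h_c = 4.88 + 0.615 = 5.495 m.
A = π(0.615)² = 1.18823 m².
Resultant F = γ·h_c·A = 7.74009 × 5.495 × 1.18823 = 50.5376 kN.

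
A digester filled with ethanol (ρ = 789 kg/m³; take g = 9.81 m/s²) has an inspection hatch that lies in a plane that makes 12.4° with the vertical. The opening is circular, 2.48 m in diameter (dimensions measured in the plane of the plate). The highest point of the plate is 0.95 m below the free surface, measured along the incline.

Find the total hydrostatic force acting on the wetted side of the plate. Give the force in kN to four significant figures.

F ≈ 79.97 kN

γ = ρg = 789 × 9.81 / 1000 = 7.74009 kN/m³.
The plate makes 12.4° with the vertical, i.e. θ = 90° − 12.4° = 77.6° to the horizontal. Measuring y along the incline from the free-surface line, vertical depth h = y·sinθ with sinθ = 0.976672.
The centroid is at the centre, 1.24 m below the top of the plate, so y_c = 0.95 + 1.24 = 2.19 m and h_c = 2.19 × 0.976672 = 2.13891 m.
A = π(1.24)² = 4.83051 m².
Resultant F = γ·h_c·A = 7.74009 × 2.13891 × 4.83051 = 79.9708 kN.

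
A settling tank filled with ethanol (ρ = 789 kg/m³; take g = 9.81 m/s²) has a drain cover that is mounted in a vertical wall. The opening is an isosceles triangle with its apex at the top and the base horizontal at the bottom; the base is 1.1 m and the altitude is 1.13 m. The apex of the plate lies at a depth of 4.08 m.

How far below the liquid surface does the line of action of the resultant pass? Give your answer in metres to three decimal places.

γ = ρg = 789 × 9.81 / 1000 = 7.74009 kN/m³.
With the apex up, the centroid sits 2h/3 = 2 × 1.13/3 = 0.753333 m below the apex, so the centroid depth is h_c = 4.08 + 0.753333 = 4.83333 m.
A = ½ × 1.1 × 1.13 = 0.6215 m².
Resultant F = γ·h_c·A = 7.74009 × 4.83333 × 0.6215 = 23.2506 kN.
I_c = b·h³/36 = 1.1 × 1.13³/36 = 0.0440885 m⁴.
Centre of pressure: y_p = y_c + I_c/(y_c·A) = 4.83333 + 0.0440885/(4.83333 × 0.6215) = 4.83333 + 0.014677 = 4.84801 m along the plane.

h_p = 4.848 m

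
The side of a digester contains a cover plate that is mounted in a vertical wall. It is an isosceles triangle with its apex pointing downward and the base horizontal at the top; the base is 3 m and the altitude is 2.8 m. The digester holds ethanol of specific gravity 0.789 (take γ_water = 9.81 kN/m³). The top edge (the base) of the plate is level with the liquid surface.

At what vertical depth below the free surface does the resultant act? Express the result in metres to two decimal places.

h_p = 1.40 m

γ = 0.789 × 9.81 = 7.74009 kN/m³.
With the apex down, the centroid sits h/3 = 2.8/3 = 0.933333 m below the base (the top edge), so the centroid depth is h_c = 0.933333 m.
A = ½ × 3 × 2.8 = 4.2 m².
Resultant F = γ·h_c·A = 7.74009 × 0.933333 × 4.2 = 30.3411 kN.
I_c = b·h³/36 = 3 × 2.8³/36 = 1.82933 m⁴.
Centre of pressure: y_p = y_c + I_c/(y_c·A) = 0.933333 + 1.82933/(0.933333 × 4.2) = 0.933333 + 0.466666 = 1.4 m along the plane.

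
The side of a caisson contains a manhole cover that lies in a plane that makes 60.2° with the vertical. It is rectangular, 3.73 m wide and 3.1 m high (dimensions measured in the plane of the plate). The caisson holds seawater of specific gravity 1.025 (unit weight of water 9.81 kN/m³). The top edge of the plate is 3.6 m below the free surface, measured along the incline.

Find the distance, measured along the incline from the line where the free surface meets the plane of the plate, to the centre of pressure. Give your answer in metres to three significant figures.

γ = 1.025 × 9.81 = 10.05525 kN/m³.
The plate makes 60.2° with the vertical, i.e. θ = 90° − 60.2° = 29.8° to the horizontal. Measuring y along the incline from the free-surface line, vertical depth h = y·sinθ with sinθ = 0.496974.
The centroid lies 3.1/2 = 1.55 m below the top edge, so y_c = 3.6 + 1.55 = 5.15 m and h_c = 5.15 × 0.496974 = 2.55942 m.
A = 3.73 × 3.1 = 11.563 m².
Resultant F = γ·h_c·A = 10.05525 × 2.55942 × 11.563 = 297.581 kN.
I_c = b·h³/12 = 3.73 × 3.1³/12 = 9.26004 m⁴.
Centre of pressure: y_p = y_c + I_c/(y_c·A) = 5.15 + 9.26004/(5.15 × 11.563) = 5.15 + 0.155502 = 5.3055 m along the plane.

y_p = 5.31 m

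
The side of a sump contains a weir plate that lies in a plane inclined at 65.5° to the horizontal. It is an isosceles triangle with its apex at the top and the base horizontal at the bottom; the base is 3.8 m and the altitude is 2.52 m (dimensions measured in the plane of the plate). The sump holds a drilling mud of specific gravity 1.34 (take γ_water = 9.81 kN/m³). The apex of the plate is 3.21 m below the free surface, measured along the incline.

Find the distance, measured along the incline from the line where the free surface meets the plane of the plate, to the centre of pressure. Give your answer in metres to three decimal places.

γ = 1.34 × 9.81 = 13.1454 kN/m³.
Let θ = 65.5° be the plate's angle to the horizontal; measure y along the incline from where the plane meets the free surface. Vertical depth h = y·sinθ with sinθ = 0.909961.
With the apex up, the centroid sits 2h/3 = 2 × 2.52/3 = 1.68 m below the apex, so y_c = 3.21 + 1.68 = 4.89 m and h_c = 4.89 × 0.909961 = 4.44971 m.
A = ½ × 3.8 × 2.52 = 4.788 m².
Resultant F = γ·h_c·A = 13.1454 × 4.44971 × 4.788 = 280.066 kN.
I_c = b·h³/36 = 3.8 × 2.52³/36 = 1.68921 m⁴.
Centre of pressure: y_p = y_c + I_c/(y_c·A) = 4.89 + 1.68921/(4.89 × 4.788) = 4.89 + 0.0721474 = 4.96215 m along the plane.

y_p = 4.962 m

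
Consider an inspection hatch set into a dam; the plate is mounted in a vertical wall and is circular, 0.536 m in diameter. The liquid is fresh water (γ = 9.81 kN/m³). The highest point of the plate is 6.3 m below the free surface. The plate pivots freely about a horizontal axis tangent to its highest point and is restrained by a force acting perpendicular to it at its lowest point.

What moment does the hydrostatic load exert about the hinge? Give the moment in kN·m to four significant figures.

γ = 9.81 kN/m³.
The centroid is at the centre, 0.268 m below the top of the plate, so the centroid depth is h_c = 6.3 + 0.268 = 6.568 m.
A = π(0.268)² = 0.225642 m².
Resultant F = γ·h_c·A = 9.81 × 6.568 × 0.225642 = 14.5386 kN.
I_c = πr⁴/4 = π × 0.268⁴/4 = 0.00405162 m⁴.
Centre of pressure: y_p = y_c + I_c/(y_c·A) = 6.568 + 0.00405162/(6.568 × 0.225642) = 6.568 + 0.00273386 = 6.57073 m along the plane.
The resultant acts 0.268 + 0.00273386 = 0.270734 m (along the plate) below the hinge at the top edge, so the moment about the hinge is M = F × 0.270734 = 14.5386 × 0.270734 = 3.93609 kN·m.

M ≈ 3.936 kN·m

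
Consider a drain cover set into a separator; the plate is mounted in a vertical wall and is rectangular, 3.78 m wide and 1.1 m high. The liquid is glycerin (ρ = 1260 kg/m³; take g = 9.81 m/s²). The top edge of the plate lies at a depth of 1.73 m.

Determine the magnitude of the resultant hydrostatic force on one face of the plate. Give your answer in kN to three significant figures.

γ = ρg = 1260 × 9.81 / 1000 = 12.3606 kN/m³.
The centroid lies 1.1/2 = 0.55 m below the top edge, so the centroid depth is h_c = 1.73 + 0.55 = 2.28 m.
A = 3.78 × 1.1 = 4.158 m².
Resultant F = γ·h_c·A = 12.3606 × 2.28 × 4.158 = 117.181 kN.

F ≈ 117 kN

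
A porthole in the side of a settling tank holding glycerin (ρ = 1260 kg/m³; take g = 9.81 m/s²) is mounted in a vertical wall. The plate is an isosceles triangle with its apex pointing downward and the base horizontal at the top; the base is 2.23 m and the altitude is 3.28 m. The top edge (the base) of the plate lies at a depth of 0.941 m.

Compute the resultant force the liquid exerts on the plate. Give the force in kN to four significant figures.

γ = ρg = 1260 × 9.81 / 1000 = 12.3606 kN/m³.
With the apex down, the centroid sits h/3 = 3.28/3 = 1.09333 m below the base (the top edge), so the centroid depth is h_c = 0.941 + 1.09333 = 2.03433 m.
A = ½ × 2.23 × 3.28 = 3.6572 m².
Resultant F = γ·h_c·A = 12.3606 × 2.03433 × 3.6572 = 91.9623 kN.

F ≈ 91.96 kN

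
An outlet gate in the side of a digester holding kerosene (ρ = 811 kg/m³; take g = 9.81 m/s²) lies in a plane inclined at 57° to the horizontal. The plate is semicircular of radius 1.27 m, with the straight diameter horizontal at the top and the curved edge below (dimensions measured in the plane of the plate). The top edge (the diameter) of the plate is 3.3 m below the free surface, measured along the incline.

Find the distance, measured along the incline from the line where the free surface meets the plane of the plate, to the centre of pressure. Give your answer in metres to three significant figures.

γ = ρg = 811 × 9.81 / 1000 = 7.95591 kN/m³.
Let θ = 57° be the plate's angle to the horizontal; measure y along the incline from where the plane meets the free surface. Vertical depth h = y·sinθ with sinθ = 0.838671.
The centroid of a semicircle lies 4r/(3π) = 0.539005 m from the diameter, here below the top edge, so y_c = 3.3 + 0.539005 = 3.839 m and h_c = 3.839 × 0.838671 = 3.21966 m.
A = πr²/2 = π × 1.27²/2 = 2.53354 m².
Resultant F = γ·h_c·A = 7.95591 × 3.21966 × 2.53354 = 64.8975 kN.
I_c = (π/8 − 8/(9π))·r⁴ = 0.109757 × 1.27⁴ = 0.285527 m⁴.
Centre of pressure: y_p = y_c + I_c/(y_c·A) = 3.839 + 0.285527/(3.839 × 2.53354) = 3.839 + 0.0293563 = 3.86836 m along the plane.

y_p = 3.87 m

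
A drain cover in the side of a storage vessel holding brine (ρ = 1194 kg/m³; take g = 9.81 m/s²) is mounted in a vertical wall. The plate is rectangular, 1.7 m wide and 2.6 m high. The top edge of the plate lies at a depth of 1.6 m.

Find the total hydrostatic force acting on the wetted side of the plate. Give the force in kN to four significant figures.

γ = ρg = 1194 × 9.81 / 1000 = 11.71314 kN/m³.
The centroid lies 2.6/2 = 1.3 m below the top edge, so the centroid depth is h_c = 1.6 + 1.3 = 2.9 m.
A = 1.7 × 2.6 = 4.42 m².
Resultant F = γ·h_c·A = 11.71314 × 2.9 × 4.42 = 150.139 kN.

F ≈ 150.1 kN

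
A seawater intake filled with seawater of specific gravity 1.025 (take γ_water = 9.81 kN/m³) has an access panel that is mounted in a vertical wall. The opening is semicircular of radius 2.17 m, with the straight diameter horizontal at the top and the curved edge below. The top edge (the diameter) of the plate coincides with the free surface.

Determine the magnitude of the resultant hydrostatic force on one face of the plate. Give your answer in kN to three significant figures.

F ≈ 68.5 kN

γ = 1.025 × 9.81 = 10.05525 kN/m³.
The centroid of a semicircle lies 4r/(3π) = 0.920977 m from the diameter, here below the top edge, so the centroid depth is h_c = 0.920977 m.
A = πr²/2 = π × 2.17²/2 = 7.39672 m².
Resultant F = γ·h_c·A = 10.05525 × 0.920977 × 7.39672 = 68.4985 kN.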